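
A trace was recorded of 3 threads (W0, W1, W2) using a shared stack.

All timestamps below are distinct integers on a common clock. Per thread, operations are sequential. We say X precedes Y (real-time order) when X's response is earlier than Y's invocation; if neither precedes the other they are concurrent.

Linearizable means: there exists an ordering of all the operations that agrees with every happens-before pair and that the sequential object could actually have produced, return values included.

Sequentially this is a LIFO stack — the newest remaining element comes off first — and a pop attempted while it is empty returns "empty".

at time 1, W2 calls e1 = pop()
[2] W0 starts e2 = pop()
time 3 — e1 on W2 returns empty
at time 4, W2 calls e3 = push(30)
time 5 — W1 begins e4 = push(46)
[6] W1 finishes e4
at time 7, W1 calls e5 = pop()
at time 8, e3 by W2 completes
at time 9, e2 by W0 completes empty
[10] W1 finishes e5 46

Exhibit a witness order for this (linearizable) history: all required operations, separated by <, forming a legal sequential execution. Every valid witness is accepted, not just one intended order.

e1 < e2 < e3 < e4 < e5

1. e1 pop() → empty, leaving stack <>
2. e2 pop() → empty, leaving stack <>
3. e3 push(30), leaving stack <30>
4. e4 push(46), leaving stack <30,46>
5. e5 pop() → 46, leaving stack <30>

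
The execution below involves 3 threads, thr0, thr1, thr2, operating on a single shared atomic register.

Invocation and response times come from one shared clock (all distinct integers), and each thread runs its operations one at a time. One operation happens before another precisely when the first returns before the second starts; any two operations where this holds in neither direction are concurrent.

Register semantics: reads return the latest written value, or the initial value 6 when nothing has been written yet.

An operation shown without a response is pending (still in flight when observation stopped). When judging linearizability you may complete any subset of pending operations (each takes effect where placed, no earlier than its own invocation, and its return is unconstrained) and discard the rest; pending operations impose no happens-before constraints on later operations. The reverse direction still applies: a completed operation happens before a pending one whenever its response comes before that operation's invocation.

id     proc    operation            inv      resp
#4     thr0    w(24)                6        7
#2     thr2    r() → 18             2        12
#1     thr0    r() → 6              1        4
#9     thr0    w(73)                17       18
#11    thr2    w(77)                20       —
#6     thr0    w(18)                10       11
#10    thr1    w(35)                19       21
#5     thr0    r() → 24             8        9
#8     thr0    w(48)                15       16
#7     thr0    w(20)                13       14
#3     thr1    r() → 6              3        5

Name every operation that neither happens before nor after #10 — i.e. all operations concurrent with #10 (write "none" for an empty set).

#10 spans [19,21]: anything still running between times 19 and 21 counts as concurrent
#1 [1,4]: before
#2 [2,12]: before
#3 [3,5]: before
#4 [6,7]: before
#5 [8,9]: before
#6 [10,11]: before
#7 [13,14]: before
#8 [15,16]: before
#9 [17,18]: before
#11 [20,…): concurrent

#11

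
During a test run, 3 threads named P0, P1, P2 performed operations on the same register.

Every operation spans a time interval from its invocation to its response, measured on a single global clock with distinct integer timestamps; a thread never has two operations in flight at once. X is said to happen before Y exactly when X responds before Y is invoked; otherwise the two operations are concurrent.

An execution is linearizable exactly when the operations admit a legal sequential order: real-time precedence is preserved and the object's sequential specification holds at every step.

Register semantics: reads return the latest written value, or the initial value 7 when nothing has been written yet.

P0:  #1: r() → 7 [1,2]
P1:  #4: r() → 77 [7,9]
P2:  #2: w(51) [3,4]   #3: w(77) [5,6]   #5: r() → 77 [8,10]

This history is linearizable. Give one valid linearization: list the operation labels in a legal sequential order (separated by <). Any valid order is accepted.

1. #1 r() → 7, leaving value 7
2. #2 w(51), leaving value 51
3. #3 w(77), leaving value 77
4. #4 r() → 77, leaving value 77
5. #5 r() → 77, leaving value 77

#1 < #2 < #3 < #4 < #5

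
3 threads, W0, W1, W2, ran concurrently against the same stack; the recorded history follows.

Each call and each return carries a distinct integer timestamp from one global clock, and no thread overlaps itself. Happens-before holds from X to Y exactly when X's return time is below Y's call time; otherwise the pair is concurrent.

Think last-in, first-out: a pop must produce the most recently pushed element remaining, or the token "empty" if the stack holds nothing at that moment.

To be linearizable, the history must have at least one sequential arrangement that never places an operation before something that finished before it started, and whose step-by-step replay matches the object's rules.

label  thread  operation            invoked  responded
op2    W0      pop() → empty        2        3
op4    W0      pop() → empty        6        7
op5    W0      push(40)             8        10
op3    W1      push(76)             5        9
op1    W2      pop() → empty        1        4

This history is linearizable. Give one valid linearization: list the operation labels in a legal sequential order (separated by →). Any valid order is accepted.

1. op1 pop() → empty, leaving stack <>
2. op2 pop() → empty, leaving stack <>
3. op4 pop() → empty, leaving stack <>
4. op3 push(76), leaving stack <76>
5. op5 push(40), leaving stack <76,40>

op1 → op2 → op4 → op3 → op5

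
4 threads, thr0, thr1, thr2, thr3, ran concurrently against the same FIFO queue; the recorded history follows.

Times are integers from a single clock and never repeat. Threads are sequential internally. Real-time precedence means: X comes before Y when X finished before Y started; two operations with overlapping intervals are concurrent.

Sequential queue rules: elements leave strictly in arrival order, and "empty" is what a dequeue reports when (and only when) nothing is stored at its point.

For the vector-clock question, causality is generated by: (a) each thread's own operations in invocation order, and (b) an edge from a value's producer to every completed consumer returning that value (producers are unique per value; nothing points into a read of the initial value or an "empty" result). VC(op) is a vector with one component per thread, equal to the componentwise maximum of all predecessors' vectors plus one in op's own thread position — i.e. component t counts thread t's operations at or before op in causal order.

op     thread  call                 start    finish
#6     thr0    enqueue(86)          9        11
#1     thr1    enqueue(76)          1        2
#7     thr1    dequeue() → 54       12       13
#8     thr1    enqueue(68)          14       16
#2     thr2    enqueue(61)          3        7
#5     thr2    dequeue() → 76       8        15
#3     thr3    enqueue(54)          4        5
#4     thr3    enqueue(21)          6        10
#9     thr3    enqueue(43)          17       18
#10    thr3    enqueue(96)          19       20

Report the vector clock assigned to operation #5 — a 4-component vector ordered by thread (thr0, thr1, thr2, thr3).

#3, invoked 4, has no incoming edges; only thr3's bump applies → (0, 0, 0, 1)
#2, invoked 3, has no incoming edges; only thr2's bump applies → (0, 0, 1, 0)
#1, invoked 1, has no incoming edges; only thr1's bump applies → (0, 1, 0, 0)
#6, invoked 9, has no incoming edges; only thr0's bump applies → (1, 0, 0, 0)
merge at #4 (invoked 6): VC(#3)=(0, 0, 0, 1), own-thread bump on thr3 → (0, 0, 0, 2)
merge at #9 (invoked 17): VC(#4)=(0, 0, 0, 2), own-thread bump on thr3 → (0, 0, 0, 3)
merge at #5 (invoked 8): VC(#1)=(0, 1, 0, 0), VC(#2)=(0, 0, 1, 0), own-thread bump on thr2 → (0, 1, 2, 0)
merge at #7 (invoked 12): VC(#1)=(0, 1, 0, 0), VC(#3)=(0, 0, 0, 1), own-thread bump on thr1 → (0, 2, 0, 1)
merge at #10 (invoked 19): VC(#9)=(0, 0, 0, 3), own-thread bump on thr3 → (0, 0, 0, 4)
merge at #8 (invoked 14): VC(#7)=(0, 2, 0, 1), own-thread bump on thr1 → (0, 3, 0, 1)
target: VC(#5) = (0, 1, 2, 0)

(0, 1, 2, 0)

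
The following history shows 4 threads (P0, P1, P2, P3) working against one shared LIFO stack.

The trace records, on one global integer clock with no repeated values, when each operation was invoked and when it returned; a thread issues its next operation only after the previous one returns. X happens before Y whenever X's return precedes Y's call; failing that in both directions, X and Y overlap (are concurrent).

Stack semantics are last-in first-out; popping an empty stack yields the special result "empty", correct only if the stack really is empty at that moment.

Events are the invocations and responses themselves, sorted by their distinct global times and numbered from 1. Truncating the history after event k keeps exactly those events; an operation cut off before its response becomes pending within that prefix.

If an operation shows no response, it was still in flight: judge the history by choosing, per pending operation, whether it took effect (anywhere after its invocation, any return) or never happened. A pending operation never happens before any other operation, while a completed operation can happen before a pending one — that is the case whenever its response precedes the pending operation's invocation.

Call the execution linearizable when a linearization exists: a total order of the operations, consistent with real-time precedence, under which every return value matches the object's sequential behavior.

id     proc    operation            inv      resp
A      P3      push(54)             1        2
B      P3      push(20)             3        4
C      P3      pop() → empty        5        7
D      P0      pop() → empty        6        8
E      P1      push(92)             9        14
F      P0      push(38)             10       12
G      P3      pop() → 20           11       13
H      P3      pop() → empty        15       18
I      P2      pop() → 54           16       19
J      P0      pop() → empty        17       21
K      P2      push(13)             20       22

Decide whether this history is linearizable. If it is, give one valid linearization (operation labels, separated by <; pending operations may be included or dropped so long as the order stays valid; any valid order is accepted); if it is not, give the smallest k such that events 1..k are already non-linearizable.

through event 6 a valid linearization exists; event 7 (C responding at time 7) ends that
one real-time candidate order over the 3 completed operations — the LIFO stack replay rejects it
every completion of the 1 pending operation (D) was checked; none linearizes
for example A, B, C (pending dropped) fails at step 3: C pop() → empty is not legal there

not linearizable — minimal violating prefix: 7 events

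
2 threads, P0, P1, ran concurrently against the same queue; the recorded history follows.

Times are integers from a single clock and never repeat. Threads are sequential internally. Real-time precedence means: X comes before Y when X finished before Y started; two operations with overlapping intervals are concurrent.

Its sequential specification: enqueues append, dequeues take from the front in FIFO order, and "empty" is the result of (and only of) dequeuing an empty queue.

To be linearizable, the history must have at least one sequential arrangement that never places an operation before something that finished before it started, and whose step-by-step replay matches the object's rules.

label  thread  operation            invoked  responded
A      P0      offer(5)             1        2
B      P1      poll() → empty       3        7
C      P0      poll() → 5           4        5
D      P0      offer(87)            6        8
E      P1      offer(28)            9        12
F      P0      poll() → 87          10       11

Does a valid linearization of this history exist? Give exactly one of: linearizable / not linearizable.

linearizable

witness order: A, C, B, D, E, F
after step 1 (A offer(5)): queue <5>
after step 2 (C poll() → 5): queue <>
after step 3 (B poll() → empty): queue <>
after step 4 (D offer(87)): queue <87>
after step 5 (E offer(28)): queue <87,28>
after step 6 (F poll() → 87): queue <28>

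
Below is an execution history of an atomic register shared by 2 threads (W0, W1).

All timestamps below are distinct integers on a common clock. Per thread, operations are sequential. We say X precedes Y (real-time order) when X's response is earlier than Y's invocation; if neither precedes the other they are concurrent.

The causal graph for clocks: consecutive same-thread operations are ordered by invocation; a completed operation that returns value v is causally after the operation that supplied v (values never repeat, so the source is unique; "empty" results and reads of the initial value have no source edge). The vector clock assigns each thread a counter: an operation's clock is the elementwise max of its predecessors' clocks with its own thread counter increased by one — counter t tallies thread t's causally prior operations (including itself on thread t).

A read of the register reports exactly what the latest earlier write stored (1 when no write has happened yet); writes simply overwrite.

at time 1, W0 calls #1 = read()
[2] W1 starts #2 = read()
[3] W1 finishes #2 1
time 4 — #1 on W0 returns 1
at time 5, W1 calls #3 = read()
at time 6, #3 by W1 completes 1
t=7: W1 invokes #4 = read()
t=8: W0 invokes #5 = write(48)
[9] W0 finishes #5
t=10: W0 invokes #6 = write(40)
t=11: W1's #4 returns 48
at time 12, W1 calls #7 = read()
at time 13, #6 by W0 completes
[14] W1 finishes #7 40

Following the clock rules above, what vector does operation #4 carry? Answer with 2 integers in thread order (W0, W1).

no predecessors for #2 (invoked 2): W1 increments from zero → (0, 1)
no predecessors for #1 (invoked 1): W0 increments from zero → (1, 0)
invoked at 5, #3 merges VC(#2)=(0, 1) and bumps W1's slot → (0, 2)
invoked at 8, #5 merges VC(#1)=(1, 0) and bumps W0's slot → (2, 0)
invoked at 10, #6 merges VC(#5)=(2, 0) and bumps W0's slot → (3, 0)
invoked at 7, #4 merges VC(#3)=(0, 2), VC(#5)=(2, 0) and bumps W1's slot → (2, 3)
invoked at 12, #7 merges VC(#4)=(2, 3), VC(#6)=(3, 0) and bumps W1's slot → (3, 4)
target: VC(#4) = (2, 3)

(2, 3)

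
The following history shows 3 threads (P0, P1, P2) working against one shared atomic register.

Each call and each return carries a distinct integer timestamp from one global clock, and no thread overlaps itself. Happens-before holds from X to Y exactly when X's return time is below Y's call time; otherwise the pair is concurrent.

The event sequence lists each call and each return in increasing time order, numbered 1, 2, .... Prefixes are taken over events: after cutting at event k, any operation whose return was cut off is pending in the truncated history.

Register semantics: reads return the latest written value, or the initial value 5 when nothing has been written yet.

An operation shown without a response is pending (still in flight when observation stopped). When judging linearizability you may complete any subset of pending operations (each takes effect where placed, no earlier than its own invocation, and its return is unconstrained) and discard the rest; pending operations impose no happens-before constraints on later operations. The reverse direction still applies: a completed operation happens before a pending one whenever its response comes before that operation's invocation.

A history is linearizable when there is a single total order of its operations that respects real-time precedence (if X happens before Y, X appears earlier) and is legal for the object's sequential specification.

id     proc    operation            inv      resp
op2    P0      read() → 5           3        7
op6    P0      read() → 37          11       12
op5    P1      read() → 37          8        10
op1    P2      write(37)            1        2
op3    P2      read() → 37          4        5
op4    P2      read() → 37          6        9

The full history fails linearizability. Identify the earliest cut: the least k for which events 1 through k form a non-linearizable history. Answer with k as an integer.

7

events 1..6 are still linearizable — one witness is op1, op2, op3:
after step 1 (op1 write(37)): value 37
after step 2 (op2 read() (pending, included)): value 37
after step 3 (op3 read() → 37): value 37
with event 7 included (op2 responding at time 7), all real-time-consistent orders fail
no completion choice of the 1 pending operation (op4) rescues it — every subset was tried
one such order, op1, op2, op3 (pending dropped), breaks at step 2 where op2 read() → 5 is illegal
one such order, op1, op3, op2 (pending dropped), breaks at step 3 where op2 read() → 5 is illegal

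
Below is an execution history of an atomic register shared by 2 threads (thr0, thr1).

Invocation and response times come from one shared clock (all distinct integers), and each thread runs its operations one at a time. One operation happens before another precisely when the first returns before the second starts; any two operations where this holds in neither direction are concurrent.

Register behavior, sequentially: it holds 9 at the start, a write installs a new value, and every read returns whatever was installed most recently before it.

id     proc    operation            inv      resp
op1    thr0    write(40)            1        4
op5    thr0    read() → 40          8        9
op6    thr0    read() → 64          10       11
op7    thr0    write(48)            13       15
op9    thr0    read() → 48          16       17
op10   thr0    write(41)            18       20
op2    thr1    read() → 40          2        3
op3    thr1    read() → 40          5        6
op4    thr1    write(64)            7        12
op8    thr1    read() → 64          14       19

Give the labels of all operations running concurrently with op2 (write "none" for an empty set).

op1

op2 spans [2,3]; an op avoiding the whole window 2..3 is ordered, any other is concurrent
op1 [1,4]: concurrent
op3 [5,6]: after
op4 [7,12]: after
op5 [8,9]: after
op6 [10,11]: after
op7 [13,15]: after
op8 [14,19]: after
op9 [16,17]: after
op10 [18,20]: after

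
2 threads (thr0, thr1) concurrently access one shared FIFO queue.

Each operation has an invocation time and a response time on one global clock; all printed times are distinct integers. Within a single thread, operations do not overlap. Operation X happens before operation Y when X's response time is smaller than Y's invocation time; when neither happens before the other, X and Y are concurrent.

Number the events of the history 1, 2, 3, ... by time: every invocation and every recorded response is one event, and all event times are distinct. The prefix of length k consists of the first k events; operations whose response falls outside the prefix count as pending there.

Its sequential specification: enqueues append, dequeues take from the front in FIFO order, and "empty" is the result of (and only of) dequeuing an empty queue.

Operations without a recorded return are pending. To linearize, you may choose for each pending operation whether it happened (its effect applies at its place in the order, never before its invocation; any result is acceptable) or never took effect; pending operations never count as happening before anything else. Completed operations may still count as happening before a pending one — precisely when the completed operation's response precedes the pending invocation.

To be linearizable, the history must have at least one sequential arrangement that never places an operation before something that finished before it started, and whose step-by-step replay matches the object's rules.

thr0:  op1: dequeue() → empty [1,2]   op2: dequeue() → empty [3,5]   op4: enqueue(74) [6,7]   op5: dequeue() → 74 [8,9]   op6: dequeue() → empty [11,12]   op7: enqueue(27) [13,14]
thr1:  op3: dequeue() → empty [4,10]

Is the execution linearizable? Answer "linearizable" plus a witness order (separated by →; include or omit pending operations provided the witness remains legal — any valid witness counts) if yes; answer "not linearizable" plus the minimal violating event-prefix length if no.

step 1: op1 dequeue() → empty — queue <>
step 2: op2 dequeue() → empty — queue <>
step 3: op3 dequeue() → empty — queue <>
step 4: op4 enqueue(74) — queue <74>
step 5: op5 dequeue() → 74 — queue <>
step 6: op6 dequeue() → empty — queue <>
step 7: op7 enqueue(27) — queue <27>

linearizable — witness: op1 → op2 → op3 → op4 → op5 → op6 → op7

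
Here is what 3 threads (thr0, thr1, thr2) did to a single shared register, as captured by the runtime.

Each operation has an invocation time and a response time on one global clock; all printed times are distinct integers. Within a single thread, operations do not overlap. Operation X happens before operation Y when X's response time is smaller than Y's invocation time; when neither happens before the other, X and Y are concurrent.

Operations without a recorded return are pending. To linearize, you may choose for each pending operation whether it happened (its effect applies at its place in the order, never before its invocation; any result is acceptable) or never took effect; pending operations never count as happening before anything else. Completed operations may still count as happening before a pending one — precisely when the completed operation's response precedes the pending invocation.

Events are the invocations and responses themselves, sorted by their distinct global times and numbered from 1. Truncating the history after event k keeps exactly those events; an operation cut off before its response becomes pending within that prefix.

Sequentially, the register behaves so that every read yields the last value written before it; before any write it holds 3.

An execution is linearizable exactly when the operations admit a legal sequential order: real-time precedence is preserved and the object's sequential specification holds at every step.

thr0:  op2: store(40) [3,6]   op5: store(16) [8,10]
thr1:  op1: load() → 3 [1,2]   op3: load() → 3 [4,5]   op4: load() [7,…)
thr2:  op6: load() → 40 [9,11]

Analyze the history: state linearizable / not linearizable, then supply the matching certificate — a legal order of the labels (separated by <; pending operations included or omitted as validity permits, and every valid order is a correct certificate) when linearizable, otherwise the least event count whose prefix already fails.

after step 1 (op1 load() → 3): value 3
after step 2 (op3 load() → 3): value 3
after step 3 (op2 store(40)): value 40
after step 4 (op4 load() (pending, included)): value 40
after step 5 (op6 load() → 40): value 40
after step 6 (op5 store(16)): value 16

linearizable — witness: op1 < op3 < op2 < op4 < op6 < op5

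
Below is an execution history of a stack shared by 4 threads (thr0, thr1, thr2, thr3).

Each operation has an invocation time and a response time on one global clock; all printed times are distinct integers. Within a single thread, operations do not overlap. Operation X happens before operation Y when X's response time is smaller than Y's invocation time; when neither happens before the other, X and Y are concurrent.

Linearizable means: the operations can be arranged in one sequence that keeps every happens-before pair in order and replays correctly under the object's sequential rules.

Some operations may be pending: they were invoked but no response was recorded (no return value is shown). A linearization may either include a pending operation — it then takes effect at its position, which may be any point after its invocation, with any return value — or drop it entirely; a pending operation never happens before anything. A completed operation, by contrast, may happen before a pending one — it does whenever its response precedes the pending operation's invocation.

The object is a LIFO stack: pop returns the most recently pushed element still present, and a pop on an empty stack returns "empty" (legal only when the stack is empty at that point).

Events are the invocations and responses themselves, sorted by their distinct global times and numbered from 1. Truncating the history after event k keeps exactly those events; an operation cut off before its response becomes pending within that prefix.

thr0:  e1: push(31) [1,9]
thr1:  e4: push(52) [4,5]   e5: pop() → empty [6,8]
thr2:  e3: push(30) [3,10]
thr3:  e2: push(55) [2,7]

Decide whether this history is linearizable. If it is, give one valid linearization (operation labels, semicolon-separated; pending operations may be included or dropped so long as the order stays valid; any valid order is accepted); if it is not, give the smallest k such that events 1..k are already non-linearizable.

through event 7 a valid linearization exists; event 8 (e5 responding at time 8) ends that
no legal order exists: 3 real-time-consistent candidates over 3 completed stack operations, all rejected
completion choices over the 2 pending operations (e1, e3) were checked; none helps
for example e2, e4, e5 (pending dropped) fails at step 3: e5 pop() → empty is not legal there
for example e4, e2, e5 (pending dropped) fails at step 3: e5 pop() → empty is not legal there

not linearizable — minimal violating prefix: 8 events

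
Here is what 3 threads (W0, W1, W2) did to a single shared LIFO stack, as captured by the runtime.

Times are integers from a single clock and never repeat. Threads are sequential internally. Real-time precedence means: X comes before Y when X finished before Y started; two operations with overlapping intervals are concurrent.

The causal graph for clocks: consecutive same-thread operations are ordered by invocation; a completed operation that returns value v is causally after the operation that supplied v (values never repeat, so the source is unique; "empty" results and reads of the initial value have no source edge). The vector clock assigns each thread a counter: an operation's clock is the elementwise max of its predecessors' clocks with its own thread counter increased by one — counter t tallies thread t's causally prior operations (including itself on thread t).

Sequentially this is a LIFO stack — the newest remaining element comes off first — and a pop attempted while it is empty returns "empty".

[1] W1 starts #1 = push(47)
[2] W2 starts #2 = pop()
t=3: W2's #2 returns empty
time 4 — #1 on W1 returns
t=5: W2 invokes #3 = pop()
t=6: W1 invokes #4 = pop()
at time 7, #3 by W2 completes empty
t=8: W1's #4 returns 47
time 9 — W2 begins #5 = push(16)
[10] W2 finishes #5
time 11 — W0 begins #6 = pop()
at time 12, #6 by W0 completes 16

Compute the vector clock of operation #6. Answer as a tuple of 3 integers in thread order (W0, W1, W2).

(1, 0, 3)

#2, invoked 2, has no incoming edges; only W2's bump applies → (0, 0, 1)
#1, invoked 1, has no incoming edges; only W1's bump applies → (0, 1, 0)
VC(#3, invoked at 5): max of VC(#2)=(0, 0, 1), then +1 on thread W2 → (0, 0, 2)
VC(#4, invoked at 6): max of VC(#1)=(0, 1, 0), then +1 on thread W1 → (0, 2, 0)
VC(#5, invoked at 9): max of VC(#3)=(0, 0, 2), then +1 on thread W2 → (0, 0, 3)
VC(#6, invoked at 11): max of VC(#5)=(0, 0, 3), then +1 on thread W0 → (1, 0, 3)
target: VC(#6) = (1, 0, 3)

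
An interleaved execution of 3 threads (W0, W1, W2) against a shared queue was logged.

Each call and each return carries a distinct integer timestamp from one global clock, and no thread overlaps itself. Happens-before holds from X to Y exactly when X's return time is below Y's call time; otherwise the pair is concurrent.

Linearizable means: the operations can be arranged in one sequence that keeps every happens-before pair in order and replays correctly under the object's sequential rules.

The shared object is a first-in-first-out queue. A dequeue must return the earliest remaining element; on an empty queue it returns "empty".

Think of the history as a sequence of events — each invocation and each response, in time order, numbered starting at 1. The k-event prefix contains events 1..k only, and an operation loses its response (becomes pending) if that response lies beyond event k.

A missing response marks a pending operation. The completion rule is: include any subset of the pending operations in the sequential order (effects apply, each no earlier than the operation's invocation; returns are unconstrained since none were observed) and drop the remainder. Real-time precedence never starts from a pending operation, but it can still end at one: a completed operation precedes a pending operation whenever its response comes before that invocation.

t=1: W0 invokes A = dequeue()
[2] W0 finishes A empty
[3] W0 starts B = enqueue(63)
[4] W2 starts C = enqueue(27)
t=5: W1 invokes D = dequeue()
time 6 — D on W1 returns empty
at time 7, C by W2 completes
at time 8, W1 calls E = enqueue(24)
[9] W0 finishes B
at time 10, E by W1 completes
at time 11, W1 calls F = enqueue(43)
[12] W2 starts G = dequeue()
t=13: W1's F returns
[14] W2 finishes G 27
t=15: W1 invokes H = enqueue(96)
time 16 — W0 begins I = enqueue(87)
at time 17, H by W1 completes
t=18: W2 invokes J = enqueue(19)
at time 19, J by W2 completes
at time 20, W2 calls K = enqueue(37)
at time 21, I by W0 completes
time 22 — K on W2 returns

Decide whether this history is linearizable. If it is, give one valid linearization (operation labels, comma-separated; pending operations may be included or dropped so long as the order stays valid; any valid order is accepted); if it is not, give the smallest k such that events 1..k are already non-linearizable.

linearizable — witness: A, D, C, B, E, F, G, H, I, J, K

after step 1 (A dequeue() → empty): queue <>
after step 2 (D dequeue() → empty): queue <>
after step 3 (C enqueue(27)): queue <27>
after step 4 (B enqueue(63)): queue <27,63>
after step 5 (E enqueue(24)): queue <27,63,24>
after step 6 (F enqueue(43)): queue <27,63,24,43>
after step 7 (G dequeue() → 27): queue <63,24,43>
after step 8 (H enqueue(96)): queue <63,24,43,96>
after step 9 (I enqueue(87)): queue <63,24,43,96,87>
after step 10 (J enqueue(19)): queue <63,24,43,96,87,19>
after step 11 (K enqueue(37)): queue <63,24,43,96,87,19,37>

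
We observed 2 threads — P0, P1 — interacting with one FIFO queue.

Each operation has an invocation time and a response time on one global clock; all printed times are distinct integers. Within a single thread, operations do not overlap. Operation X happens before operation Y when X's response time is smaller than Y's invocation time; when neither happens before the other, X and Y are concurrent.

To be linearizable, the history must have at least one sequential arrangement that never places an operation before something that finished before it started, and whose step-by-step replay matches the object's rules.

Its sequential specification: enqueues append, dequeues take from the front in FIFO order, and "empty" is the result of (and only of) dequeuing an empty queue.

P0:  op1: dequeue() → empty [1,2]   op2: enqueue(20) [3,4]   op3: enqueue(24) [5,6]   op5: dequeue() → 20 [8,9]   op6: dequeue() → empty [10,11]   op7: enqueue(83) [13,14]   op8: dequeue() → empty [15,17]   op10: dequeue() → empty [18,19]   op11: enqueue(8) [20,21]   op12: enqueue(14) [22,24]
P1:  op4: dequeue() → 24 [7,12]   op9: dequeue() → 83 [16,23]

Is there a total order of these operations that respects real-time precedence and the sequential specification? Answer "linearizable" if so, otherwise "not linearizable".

linearizable

witness order: op1, op2, op3, op5, op4, op6, op7, op9, op8, op10, op11, op12
step 1: op1 dequeue() → empty — queue <>
step 2: op2 enqueue(20) — queue <20>
step 3: op3 enqueue(24) — queue <20,24>
step 4: op5 dequeue() → 20 — queue <24>
step 5: op4 dequeue() → 24 — queue <>
step 6: op6 dequeue() → empty — queue <>
step 7: op7 enqueue(83) — queue <83>
step 8: op9 dequeue() → 83 — queue <>
step 9: op8 dequeue() → empty — queue <>
step 10: op10 dequeue() → empty — queue <>
step 11: op11 enqueue(8) — queue <8>
step 12: op12 enqueue(14) — queue <8,14>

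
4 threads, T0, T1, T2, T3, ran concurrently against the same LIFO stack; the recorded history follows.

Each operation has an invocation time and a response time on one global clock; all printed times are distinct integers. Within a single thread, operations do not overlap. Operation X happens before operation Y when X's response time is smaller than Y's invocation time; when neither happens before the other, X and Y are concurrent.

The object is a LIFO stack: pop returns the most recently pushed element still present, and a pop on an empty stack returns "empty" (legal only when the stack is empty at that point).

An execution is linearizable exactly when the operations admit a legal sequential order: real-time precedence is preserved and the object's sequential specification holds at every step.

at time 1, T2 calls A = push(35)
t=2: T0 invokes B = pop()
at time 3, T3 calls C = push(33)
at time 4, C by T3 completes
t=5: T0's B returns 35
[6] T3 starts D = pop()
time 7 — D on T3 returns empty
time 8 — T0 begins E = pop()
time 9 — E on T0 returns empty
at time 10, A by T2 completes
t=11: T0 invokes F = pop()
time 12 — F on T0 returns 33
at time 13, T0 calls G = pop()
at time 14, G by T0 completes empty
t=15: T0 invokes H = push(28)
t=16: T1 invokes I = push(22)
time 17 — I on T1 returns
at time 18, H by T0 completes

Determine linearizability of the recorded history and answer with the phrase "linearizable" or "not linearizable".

already the first 7 events (up to D's response at time 7) admit no linearization; the first 6 still do
all 2 real-time-respecting orders fail — 3 completed LIFO stack operations, no legal replay
every completion of the 1 pending operation (A) was checked; none linearizes
one such order, B, C, D (pending dropped), breaks at step 1 where B pop() → 35 is illegal
one such order, C, B, D (pending dropped), breaks at step 2 where B pop() → 35 is illegal

not linearizable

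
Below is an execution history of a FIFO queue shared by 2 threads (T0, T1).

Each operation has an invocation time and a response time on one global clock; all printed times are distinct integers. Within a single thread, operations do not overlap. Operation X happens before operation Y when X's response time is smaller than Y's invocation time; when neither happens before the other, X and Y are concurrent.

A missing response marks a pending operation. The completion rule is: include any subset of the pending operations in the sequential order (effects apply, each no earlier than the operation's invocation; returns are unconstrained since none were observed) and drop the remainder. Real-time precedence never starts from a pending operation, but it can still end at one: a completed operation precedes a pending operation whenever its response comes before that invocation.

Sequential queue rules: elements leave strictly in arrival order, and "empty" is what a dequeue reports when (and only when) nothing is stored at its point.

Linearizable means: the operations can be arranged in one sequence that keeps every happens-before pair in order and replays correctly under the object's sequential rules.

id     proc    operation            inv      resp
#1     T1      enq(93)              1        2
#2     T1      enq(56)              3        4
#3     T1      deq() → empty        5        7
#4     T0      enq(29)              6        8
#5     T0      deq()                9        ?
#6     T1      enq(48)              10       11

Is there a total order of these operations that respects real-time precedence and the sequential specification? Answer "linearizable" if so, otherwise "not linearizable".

not linearizable

events 1..6 are fine; event 7 — the response of #3 at time 7 — makes the prefix non-linearizable
a single order respects real time; the 3 completed FIFO queue operations fail replay along it
completion choices over the 1 pending operation (#4) were checked; none helps
one such order, #1, #2, #3 (pending dropped), breaks at step 3 where #3 deq() → empty is illegal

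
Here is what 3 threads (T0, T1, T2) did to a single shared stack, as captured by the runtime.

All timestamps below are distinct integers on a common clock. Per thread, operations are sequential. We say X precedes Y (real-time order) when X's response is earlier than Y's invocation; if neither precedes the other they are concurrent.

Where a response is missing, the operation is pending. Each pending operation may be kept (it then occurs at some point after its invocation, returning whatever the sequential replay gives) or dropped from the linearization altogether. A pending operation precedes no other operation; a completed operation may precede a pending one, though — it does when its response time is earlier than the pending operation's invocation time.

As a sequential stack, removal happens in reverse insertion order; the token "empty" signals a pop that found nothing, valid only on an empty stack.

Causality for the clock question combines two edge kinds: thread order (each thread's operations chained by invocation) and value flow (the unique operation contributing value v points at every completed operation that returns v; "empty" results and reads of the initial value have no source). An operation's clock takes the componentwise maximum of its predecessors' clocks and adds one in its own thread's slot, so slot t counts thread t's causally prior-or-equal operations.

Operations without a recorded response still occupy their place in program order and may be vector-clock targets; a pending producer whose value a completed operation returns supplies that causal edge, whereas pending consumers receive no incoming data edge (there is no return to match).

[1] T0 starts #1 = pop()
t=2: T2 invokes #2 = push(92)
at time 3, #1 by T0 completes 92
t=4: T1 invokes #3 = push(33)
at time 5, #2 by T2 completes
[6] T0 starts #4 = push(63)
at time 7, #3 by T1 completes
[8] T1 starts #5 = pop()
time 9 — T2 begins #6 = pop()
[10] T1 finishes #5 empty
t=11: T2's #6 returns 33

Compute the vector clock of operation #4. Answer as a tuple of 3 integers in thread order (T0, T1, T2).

(2, 0, 1)

#2, invoked 2, has no incoming edges; only T2's bump applies → (0, 0, 1)
#3, invoked 4, has no incoming edges; only T1's bump applies → (0, 1, 0)
merge at #5 (invoked 8): VC(#3)=(0, 1, 0), own-thread bump on T1 → (0, 2, 0)
merge at #1 (invoked 1): VC(#2)=(0, 0, 1), own-thread bump on T0 → (1, 0, 1)
merge at #6 (invoked 9): VC(#2)=(0, 0, 1), VC(#3)=(0, 1, 0), own-thread bump on T2 → (0, 1, 2)
merge at #4 (invoked 6): VC(#1)=(1, 0, 1), own-thread bump on T0 → (2, 0, 1)
target: VC(#4) = (2, 0, 1)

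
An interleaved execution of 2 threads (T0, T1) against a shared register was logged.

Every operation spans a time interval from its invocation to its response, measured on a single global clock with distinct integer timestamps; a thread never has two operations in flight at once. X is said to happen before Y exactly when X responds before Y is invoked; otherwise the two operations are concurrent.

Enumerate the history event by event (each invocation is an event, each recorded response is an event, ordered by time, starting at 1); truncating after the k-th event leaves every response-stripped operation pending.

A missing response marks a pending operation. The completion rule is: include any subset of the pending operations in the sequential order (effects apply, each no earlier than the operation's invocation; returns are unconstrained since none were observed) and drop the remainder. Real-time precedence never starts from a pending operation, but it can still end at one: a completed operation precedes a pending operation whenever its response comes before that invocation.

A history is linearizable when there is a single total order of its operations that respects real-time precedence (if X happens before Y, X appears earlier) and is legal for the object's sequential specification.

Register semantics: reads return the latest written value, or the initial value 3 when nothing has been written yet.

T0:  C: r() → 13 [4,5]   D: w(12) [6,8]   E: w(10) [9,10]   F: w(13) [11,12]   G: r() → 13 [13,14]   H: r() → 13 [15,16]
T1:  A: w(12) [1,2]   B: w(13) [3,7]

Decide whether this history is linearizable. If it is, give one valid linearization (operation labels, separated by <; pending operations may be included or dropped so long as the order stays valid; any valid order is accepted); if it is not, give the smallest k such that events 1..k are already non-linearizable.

step 1: A w(12) — value 12
step 2: B w(13) — value 13
step 3: C r() → 13 — value 13
step 4: D w(12) — value 12
step 5: E w(10) — value 10
step 6: F w(13) — value 13
step 7: G r() → 13 — value 13
step 8: H r() → 13 — value 13

linearizable — witness: A < B < C < D < E < F < G < H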